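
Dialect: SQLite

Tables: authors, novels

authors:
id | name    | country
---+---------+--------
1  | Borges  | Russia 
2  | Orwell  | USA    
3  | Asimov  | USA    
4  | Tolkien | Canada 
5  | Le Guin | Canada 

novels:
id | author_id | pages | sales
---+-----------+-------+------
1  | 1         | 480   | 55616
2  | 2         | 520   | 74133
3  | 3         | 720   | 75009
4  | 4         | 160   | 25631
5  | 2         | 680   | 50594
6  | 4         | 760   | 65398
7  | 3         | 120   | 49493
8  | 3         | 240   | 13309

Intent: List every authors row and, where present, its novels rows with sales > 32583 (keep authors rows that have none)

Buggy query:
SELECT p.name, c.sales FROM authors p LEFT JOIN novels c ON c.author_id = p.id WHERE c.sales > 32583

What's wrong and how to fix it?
Bug: A WHERE condition on the right-hand table after LEFT JOIN drops unmatched parents

Fix: Move the right-table condition into the ON clause so unmatched parents are kept

Corrected query:
SELECT p.name, c.sales FROM authors p LEFT JOIN novels c ON c.author_id = p.id AND c.sales > 32583

Result:
name    | sales
--------+------
Borges  | 55616
Orwell  | 50594
Orwell  | 74133
Asimov  | 49493
Asimov  | 75009
Tolkien | 65398
Le Guin | NULL 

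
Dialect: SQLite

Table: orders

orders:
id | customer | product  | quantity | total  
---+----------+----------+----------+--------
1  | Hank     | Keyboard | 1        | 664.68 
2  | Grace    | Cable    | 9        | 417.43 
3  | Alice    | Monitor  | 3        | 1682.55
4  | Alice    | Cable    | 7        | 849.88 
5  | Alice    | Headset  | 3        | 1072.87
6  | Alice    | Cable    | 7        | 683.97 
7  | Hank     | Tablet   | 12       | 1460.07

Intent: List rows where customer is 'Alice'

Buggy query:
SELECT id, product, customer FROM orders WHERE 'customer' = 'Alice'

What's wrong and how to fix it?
Bug: Single quotes denote string literals in SQL; the column name is being compared as a constant string

Fix: Reference the column as customer without single quotes

Corrected query:
SELECT id, product, customer FROM orders WHERE customer = 'Alice'

Result:
id | product | customer
---+---------+---------
3  | Monitor | Alice   
4  | Cable   | Alice   
5  | Headset | Alice   
6  | Cable   | Alice   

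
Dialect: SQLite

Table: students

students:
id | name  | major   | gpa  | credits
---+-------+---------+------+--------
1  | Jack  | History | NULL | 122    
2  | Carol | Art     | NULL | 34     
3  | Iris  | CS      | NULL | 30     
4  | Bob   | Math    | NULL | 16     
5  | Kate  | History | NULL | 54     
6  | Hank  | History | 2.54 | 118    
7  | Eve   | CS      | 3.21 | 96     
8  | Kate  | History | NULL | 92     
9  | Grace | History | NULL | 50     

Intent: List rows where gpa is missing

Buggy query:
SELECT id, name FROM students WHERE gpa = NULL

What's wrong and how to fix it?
Bug: Comparing to NULL with '=' never matches; NULL = NULL is unknown, not true

Fix: Replace '= NULL' with 'IS NULL'

Corrected query:
SELECT id, name FROM students WHERE gpa IS NULL

Result:
id | name 
---+------
1  | Jack 
2  | Carol
3  | Iris 
4  | Bob  
5  | Kate 
8  | Kate 
9  | Grace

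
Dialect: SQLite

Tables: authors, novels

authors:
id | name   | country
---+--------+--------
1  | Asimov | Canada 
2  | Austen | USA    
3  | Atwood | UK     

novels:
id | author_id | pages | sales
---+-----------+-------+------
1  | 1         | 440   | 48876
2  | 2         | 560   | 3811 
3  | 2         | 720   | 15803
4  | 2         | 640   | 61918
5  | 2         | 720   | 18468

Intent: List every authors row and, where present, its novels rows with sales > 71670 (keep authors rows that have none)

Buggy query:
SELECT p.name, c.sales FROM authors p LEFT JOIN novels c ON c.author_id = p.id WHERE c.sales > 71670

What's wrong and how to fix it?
Bug: Filtering c.sales in WHERE discards the NULL rows produced by LEFT JOIN, turning it into an inner join

Fix: Put 'c.sales > 71670' in the JOIN's ON clause instead of WHERE

Corrected query:
SELECT p.name, c.sales FROM authors p LEFT JOIN novels c ON c.author_id = p.id AND c.sales > 71670

Result:
name   | sales
-------+------
Asimov | NULL 
Austen | NULL 
Atwood | NULL 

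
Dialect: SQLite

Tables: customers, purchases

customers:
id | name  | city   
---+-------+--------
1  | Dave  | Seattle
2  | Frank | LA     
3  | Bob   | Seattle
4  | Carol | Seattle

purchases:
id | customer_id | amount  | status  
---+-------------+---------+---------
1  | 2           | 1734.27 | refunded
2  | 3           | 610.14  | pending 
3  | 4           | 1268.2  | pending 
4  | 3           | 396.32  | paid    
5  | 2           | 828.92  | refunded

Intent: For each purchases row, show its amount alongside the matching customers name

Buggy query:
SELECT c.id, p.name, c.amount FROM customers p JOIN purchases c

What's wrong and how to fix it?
Bug: Missing join condition: each purchases row is matched to all customers rows instead of just its own

Fix: Add ON c.customer_id = p.id to the JOIN

Corrected query:
SELECT c.id, p.name, c.amount FROM customers p JOIN purchases c ON c.customer_id = p.id

Result:
id | name  | amount 
---+-------+--------
1  | Frank | 1734.27
2  | Bob   | 610.14 
3  | Carol | 1268.2 
4  | Bob   | 396.32 
5  | Frank | 828.92 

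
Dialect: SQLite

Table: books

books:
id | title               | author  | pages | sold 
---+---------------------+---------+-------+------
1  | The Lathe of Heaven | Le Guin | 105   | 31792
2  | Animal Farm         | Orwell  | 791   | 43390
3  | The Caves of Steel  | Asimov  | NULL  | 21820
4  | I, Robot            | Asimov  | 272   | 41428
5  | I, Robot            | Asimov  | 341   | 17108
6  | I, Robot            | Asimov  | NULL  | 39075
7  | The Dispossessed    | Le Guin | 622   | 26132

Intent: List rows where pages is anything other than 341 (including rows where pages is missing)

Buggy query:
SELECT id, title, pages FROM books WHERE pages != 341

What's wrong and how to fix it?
Bug: Inequality against NULL is unknown, not true; rows with NULL are dropped

Fix: Handle NULL separately with IS NULL alongside the inequality

Corrected query:
SELECT id, title, pages FROM books WHERE pages != 341 OR pages IS NULL

Result:
id | title               | pages
---+---------------------+------
1  | The Lathe of Heaven | 105  
2  | Animal Farm         | 791  
3  | The Caves of Steel  | NULL 
4  | I, Robot            | 272  
6  | I, Robot            | NULL 
7  | The Dispossessed    | 622  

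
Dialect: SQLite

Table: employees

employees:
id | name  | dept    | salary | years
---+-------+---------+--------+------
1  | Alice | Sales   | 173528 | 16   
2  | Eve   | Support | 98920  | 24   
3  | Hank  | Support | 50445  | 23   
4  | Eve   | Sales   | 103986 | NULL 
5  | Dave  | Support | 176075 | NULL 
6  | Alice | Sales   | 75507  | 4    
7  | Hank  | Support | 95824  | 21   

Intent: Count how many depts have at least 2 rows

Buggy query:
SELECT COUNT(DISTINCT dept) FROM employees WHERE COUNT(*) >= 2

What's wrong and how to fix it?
Bug: COUNT(*) cannot appear in WHERE; the per-group count doesn't exist yet

Fix: Use a subquery that GROUPs and filters with HAVING, then count its rows

Corrected query:
SELECT COUNT(*) FROM (SELECT dept FROM employees GROUP BY dept HAVING COUNT(*) >= 2)

Result:
COUNT(*)
--------
2       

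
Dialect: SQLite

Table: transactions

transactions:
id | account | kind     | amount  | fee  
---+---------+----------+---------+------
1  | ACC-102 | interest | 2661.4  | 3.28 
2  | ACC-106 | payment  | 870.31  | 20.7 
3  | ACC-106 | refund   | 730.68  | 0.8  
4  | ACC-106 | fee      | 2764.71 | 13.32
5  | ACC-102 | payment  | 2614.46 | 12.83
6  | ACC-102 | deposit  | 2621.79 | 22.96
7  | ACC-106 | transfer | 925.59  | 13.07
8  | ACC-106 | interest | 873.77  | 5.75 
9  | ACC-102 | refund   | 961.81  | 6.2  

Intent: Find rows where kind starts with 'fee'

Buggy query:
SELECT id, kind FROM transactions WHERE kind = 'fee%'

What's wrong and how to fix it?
Bug: Wildcards only work with LIKE; '=' treats '%' as a literal character

Fix: Use LIKE for wildcard pattern matching

Corrected query:
SELECT id, kind FROM transactions WHERE kind LIKE 'fee%'

Result:
id | kind
---+-----
4  | fee 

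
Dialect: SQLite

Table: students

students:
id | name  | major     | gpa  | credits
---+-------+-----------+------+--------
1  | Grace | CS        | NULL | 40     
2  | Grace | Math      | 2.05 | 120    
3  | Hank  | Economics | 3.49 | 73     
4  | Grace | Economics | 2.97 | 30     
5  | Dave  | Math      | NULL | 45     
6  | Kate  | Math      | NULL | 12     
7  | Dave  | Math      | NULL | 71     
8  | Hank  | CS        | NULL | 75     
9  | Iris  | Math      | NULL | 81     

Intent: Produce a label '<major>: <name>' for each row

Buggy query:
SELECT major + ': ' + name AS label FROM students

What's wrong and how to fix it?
Bug: SQLite uses || for string concatenation; + coerces text to numbers (yielding 0)

Fix: Replace + with || to concatenate text

Corrected query:
SELECT major || ': ' || name AS label FROM students

Result:
label           
----------------
CS: Grace       
Math: Grace     
Economics: Hank 
Economics: Grace
Math: Dave      
Math: Kate      
Math: Dave      
CS: Hank        
Math: Iris      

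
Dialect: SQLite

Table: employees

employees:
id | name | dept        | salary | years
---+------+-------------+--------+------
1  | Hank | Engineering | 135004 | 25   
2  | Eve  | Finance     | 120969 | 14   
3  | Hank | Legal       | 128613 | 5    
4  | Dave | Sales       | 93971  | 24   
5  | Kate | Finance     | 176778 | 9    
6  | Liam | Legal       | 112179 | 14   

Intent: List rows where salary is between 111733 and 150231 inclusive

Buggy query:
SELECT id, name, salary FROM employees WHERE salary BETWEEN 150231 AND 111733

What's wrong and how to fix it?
Bug: BETWEEN expects the lower bound first; with 150231 AND 111733 the range is empty

Fix: Swap the bounds so the smaller value comes first

Corrected query:
SELECT id, name, salary FROM employees WHERE salary BETWEEN 111733 AND 150231

Result:
id | name | salary
---+------+-------
1  | Hank | 135004
2  | Eve  | 120969
3  | Hank | 128613
6  | Liam | 112179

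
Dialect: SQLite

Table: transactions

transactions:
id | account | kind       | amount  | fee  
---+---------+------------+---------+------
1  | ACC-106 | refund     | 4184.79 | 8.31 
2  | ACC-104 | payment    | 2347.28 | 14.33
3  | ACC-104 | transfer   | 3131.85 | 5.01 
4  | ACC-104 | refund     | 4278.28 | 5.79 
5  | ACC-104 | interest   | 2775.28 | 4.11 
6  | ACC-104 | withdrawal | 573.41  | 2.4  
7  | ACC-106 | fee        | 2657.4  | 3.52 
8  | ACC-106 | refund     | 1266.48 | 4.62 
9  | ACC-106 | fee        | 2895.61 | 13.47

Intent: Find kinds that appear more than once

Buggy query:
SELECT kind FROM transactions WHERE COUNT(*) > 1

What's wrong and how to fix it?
Bug: COUNT(*) is an aggregate and cannot be used in WHERE

Fix: GROUP BY kind, then filter groups with HAVING COUNT(*) > 1

Corrected query:
SELECT kind FROM transactions GROUP BY kind HAVING COUNT(*) > 1

Result:
kind  
------
fee   
refund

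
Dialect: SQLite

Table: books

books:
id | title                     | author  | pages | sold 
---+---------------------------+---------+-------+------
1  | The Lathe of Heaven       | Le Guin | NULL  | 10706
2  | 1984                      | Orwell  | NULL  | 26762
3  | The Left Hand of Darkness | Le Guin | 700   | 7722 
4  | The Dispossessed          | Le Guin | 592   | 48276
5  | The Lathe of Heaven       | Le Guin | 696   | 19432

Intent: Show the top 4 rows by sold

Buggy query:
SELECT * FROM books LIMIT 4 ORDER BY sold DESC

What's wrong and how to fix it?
Bug: ORDER BY cannot follow LIMIT; LIMIT is the final clause

Fix: Swap the clauses: ORDER BY first, then LIMIT

Corrected query:
SELECT * FROM books ORDER BY sold DESC LIMIT 4

Result:
id | title               | author  | pages | sold 
---+---------------------+---------+-------+------
4  | The Dispossessed    | Le Guin | 592   | 48276
2  | 1984                | Orwell  | NULL  | 26762
5  | The Lathe of Heaven | Le Guin | 696   | 19432
1  | The Lathe of Heaven | Le Guin | NULL  | 10706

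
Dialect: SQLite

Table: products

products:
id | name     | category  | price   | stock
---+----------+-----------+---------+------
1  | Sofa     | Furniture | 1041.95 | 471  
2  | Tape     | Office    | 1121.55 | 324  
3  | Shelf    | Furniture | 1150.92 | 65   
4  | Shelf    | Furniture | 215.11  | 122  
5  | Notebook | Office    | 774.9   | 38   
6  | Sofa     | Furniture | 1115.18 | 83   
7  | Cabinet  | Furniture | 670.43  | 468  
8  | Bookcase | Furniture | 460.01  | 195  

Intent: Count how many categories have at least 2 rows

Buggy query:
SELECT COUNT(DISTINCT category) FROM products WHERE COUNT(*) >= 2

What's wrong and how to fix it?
Bug: COUNT(*) cannot appear in WHERE; the per-group count doesn't exist yet

Fix: Group first with HAVING COUNT(*) >= 2, then COUNT the resulting groups

Corrected query:
SELECT COUNT(*) FROM (SELECT category FROM products GROUP BY category HAVING COUNT(*) >= 2)

Result:
COUNT(*)
--------
2       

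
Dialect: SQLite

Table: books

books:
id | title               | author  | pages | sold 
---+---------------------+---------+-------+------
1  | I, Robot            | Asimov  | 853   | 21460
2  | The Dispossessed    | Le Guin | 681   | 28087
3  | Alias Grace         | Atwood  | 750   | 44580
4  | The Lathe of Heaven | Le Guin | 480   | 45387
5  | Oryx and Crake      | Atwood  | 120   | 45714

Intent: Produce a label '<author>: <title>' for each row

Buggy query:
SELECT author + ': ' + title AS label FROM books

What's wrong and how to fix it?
Bug: SQLite uses || for string concatenation; + coerces text to numbers (yielding 0)

Fix: Use the || operator for string concatenation

Corrected query:
SELECT author || ': ' || title AS label FROM books

Result:
label                       
----------------------------
Asimov: I, Robot            
Le Guin: The Dispossessed   
Atwood: Alias Grace         
Le Guin: The Lathe of Heaven
Atwood: Oryx and Crake      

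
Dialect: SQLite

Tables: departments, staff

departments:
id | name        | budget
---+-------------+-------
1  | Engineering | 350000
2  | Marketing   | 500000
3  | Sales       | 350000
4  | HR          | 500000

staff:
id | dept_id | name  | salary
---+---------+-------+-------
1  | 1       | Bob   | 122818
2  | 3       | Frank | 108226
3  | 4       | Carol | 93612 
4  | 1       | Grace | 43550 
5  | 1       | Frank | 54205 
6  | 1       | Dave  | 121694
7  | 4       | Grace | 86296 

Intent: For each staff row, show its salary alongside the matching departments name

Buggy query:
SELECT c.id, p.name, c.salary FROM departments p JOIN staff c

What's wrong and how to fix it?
Bug: Missing join condition: each staff row is matched to all departments rows instead of just its own

Fix: Specify the join condition linking the foreign key to the parent id

Corrected query:
SELECT c.id, p.name, c.salary FROM departments p JOIN staff c ON c.dept_id = p.id

Result:
id | name        | salary
---+-------------+-------
1  | Engineering | 122818
2  | Sales       | 108226
3  | HR          | 93612 
4  | Engineering | 43550 
5  | Engineering | 54205 
6  | Engineering | 121694
7  | HR          | 86296 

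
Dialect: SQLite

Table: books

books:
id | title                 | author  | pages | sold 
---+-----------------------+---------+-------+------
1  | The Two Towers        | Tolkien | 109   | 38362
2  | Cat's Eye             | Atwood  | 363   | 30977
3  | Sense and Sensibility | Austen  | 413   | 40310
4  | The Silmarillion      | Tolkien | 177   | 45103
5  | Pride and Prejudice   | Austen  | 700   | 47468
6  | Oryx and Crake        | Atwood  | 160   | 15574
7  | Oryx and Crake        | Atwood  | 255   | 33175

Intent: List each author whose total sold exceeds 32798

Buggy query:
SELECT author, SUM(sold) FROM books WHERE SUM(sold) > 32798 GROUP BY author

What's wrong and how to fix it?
Bug: SUM(sold) is an aggregate, but WHERE filters rows before aggregation

Fix: Move the aggregate condition to a HAVING clause

Corrected query:
SELECT author, SUM(sold) FROM books GROUP BY author HAVING SUM(sold) > 32798

Result:
author  | SUM(sold)
--------+----------
Atwood  | 79726    
Austen  | 87778    
Tolkien | 83465    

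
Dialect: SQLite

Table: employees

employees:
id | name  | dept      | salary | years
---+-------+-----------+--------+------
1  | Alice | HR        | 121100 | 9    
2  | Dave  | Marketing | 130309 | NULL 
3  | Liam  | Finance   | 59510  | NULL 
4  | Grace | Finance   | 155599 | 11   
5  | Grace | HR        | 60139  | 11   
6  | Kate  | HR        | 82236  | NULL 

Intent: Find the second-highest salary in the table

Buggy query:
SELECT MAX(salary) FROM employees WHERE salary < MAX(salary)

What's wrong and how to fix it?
Bug: MAX(salary) on the right of the comparison is an aggregate-in-WHERE error

Fix: Compute the overall MAX in a subquery, then take MAX of rows below it

Corrected query:
SELECT MAX(salary) FROM employees WHERE salary < (SELECT MAX(salary) FROM employees)

Result:
MAX(salary)
-----------
130309     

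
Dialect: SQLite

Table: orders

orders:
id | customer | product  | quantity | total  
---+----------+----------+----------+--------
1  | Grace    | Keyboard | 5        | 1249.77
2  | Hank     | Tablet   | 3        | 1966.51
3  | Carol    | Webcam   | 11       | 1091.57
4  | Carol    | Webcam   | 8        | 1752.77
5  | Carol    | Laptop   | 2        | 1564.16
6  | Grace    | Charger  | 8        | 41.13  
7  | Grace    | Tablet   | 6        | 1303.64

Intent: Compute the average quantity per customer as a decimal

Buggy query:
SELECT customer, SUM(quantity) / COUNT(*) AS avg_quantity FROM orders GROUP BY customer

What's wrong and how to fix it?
Bug: Both operands are integers, so '/' performs integer division and truncates

Fix: Multiply by 1.0 (or CAST to REAL) to force floating-point division

Corrected query:
SELECT customer, SUM(quantity) * 1.0 / COUNT(*) AS avg_quantity FROM orders GROUP BY customer

Result:
customer | avg_quantity
---------+-------------
Carol    | 7           
Grace    | 6.333333    
Hank     | 3           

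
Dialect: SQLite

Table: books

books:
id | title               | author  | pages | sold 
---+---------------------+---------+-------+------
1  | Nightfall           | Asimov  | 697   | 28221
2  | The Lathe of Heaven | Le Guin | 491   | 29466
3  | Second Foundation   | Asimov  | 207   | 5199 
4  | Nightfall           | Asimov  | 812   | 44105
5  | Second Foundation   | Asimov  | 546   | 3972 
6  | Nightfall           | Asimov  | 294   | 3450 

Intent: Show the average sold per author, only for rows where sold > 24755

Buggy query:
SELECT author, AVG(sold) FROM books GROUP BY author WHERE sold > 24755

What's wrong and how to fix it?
Bug: Row-level WHERE must come before GROUP BY in the clause order

Fix: Move the WHERE clause before GROUP BY

Corrected query:
SELECT author, AVG(sold) FROM books WHERE sold > 24755 GROUP BY author

Result:
author  | AVG(sold)
--------+----------
Asimov  | 36163    
Le Guin | 29466    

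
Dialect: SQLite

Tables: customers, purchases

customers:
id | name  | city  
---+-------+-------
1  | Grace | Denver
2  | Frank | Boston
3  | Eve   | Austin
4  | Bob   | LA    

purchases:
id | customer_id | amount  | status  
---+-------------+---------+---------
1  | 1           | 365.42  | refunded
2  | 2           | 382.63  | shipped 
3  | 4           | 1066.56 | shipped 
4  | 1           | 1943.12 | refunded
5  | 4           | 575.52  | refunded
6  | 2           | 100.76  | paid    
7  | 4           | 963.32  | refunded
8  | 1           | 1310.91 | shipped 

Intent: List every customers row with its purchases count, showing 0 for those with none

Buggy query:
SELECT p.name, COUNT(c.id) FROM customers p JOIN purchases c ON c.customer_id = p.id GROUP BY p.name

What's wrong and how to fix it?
Bug: INNER JOIN drops customers rows that have no matching purchases rows

Fix: Use LEFT JOIN so parents without children still appear (COUNT(c.id) gives 0)

Corrected query:
SELECT p.name, COUNT(c.id) FROM customers p LEFT JOIN purchases c ON c.customer_id = p.id GROUP BY p.name

Result:
name  | COUNT(c.id)
------+------------
Bob   | 3          
Eve   | 0          
Frank | 2          
Grace | 3          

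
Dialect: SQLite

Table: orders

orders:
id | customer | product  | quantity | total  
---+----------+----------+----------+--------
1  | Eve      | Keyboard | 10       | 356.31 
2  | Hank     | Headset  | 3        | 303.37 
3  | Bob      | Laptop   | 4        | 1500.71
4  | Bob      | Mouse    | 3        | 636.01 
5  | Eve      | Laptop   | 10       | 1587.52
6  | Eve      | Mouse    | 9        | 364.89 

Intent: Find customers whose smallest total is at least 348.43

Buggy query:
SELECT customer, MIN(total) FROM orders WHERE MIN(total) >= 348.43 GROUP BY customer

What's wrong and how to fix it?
Bug: Aggregates like MIN are computed per group after WHERE runs

Fix: Use HAVING for the per-group MIN condition

Corrected query:
SELECT customer, MIN(total) FROM orders GROUP BY customer HAVING MIN(total) >= 348.43

Result:
customer | MIN(total)
---------+-----------
Bob      | 636.01    
Eve      | 356.31    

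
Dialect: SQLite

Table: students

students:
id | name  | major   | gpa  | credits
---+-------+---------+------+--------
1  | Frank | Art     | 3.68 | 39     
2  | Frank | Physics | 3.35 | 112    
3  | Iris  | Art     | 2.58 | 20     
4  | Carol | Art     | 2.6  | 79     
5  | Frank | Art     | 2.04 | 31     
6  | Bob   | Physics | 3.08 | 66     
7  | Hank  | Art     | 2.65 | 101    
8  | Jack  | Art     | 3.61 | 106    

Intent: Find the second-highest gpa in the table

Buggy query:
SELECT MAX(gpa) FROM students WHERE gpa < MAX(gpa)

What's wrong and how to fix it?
Bug: MAX(gpa) on the right of the comparison is an aggregate-in-WHERE error

Fix: Compute the overall MAX in a subquery, then take MAX of rows below it

Corrected query:
SELECT MAX(gpa) FROM students WHERE gpa < (SELECT MAX(gpa) FROM students)

Result:
MAX(gpa)
--------
3.61    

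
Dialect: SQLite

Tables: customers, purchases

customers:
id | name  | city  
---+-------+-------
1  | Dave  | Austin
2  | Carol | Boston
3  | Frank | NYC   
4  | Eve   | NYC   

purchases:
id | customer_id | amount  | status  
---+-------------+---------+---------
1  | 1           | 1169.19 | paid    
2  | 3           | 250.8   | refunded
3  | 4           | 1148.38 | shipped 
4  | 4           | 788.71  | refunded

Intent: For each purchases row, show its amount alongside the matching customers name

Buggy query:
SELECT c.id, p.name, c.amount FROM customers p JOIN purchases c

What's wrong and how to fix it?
Bug: JOIN with no ON clause produces a cartesian product; every purchases row pairs with every customers row

Fix: Specify the join condition linking the foreign key to the parent id

Corrected query:
SELECT c.id, p.name, c.amount FROM customers p JOIN purchases c ON c.customer_id = p.id

Result:
id | name  | amount 
---+-------+--------
1  | Dave  | 1169.19
2  | Frank | 250.8  
3  | Eve   | 1148.38
4  | Eve   | 788.71 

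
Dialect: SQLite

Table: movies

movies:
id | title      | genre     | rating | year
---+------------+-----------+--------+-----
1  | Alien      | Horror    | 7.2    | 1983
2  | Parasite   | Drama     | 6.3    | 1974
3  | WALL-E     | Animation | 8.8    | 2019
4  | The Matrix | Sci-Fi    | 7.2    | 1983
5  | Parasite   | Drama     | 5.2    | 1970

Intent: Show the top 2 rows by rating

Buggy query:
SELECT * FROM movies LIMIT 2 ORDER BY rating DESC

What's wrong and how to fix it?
Bug: ORDER BY cannot follow LIMIT; LIMIT is the final clause

Fix: Swap the clauses: ORDER BY first, then LIMIT

Corrected query:
SELECT * FROM movies ORDER BY rating DESC LIMIT 2

Result:
id | title  | genre     | rating | year
---+--------+-----------+--------+-----
3  | WALL-E | Animation | 8.8    | 2019
1  | Alien  | Horror    | 7.2    | 1983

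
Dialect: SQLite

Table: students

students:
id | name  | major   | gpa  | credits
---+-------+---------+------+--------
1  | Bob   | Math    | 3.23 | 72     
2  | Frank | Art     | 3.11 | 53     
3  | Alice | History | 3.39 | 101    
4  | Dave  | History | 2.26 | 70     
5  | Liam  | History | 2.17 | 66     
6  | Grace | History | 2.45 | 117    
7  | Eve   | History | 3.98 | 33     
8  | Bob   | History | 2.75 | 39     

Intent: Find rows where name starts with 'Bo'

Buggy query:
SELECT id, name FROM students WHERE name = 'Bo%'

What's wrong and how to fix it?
Bug: Wildcards only work with LIKE; '=' treats '%' as a literal character

Fix: Replace '=' with LIKE so 'Bo%' is treated as a pattern

Corrected query:
SELECT id, name FROM students WHERE name LIKE 'Bo%'

Result:
id | name
---+-----
1  | Bob 
8  | Bob 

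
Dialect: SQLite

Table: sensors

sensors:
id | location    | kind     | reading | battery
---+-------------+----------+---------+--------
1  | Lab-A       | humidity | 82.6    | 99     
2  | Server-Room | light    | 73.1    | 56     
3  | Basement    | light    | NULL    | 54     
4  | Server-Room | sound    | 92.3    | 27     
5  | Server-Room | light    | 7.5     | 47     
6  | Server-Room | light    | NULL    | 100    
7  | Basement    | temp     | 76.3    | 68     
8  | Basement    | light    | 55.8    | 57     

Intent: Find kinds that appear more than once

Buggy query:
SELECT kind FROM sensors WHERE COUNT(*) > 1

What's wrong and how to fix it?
Bug: COUNT(*) is an aggregate and cannot be used in WHERE

Fix: GROUP BY kind, then filter groups with HAVING COUNT(*) > 1

Corrected query:
SELECT kind FROM sensors GROUP BY kind HAVING COUNT(*) > 1

Result:
kind 
-----
light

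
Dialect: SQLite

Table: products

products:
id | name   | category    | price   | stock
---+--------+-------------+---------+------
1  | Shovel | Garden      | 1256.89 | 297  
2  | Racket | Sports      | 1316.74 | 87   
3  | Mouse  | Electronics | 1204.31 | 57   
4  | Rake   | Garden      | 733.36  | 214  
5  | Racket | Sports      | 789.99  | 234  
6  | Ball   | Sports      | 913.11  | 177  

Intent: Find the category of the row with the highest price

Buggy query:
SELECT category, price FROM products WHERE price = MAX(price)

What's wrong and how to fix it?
Bug: WHERE is evaluated per row; an aggregate over the whole table isn't defined there

Fix: Wrap MAX in a scalar subquery so WHERE compares against a single value

Corrected query:
SELECT category, price FROM products WHERE price = (SELECT MAX(price) FROM products)

Result:
category | price  
---------+--------
Sports   | 1316.74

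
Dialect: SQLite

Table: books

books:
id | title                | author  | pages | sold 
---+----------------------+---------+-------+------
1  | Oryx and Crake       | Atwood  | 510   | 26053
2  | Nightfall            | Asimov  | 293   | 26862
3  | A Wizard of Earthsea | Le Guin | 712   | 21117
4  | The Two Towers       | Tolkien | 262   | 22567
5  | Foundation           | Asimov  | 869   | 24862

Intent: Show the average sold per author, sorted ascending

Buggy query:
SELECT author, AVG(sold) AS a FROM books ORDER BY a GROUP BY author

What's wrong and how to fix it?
Bug: GROUP BY must precede ORDER BY

Fix: Reorder: SELECT … FROM … GROUP BY … ORDER BY …

Corrected query:
SELECT author, AVG(sold) AS a FROM books GROUP BY author ORDER BY a

Result:
author  | a    
--------+------
Le Guin | 21117
Tolkien | 22567
Asimov  | 25862
Atwood  | 26053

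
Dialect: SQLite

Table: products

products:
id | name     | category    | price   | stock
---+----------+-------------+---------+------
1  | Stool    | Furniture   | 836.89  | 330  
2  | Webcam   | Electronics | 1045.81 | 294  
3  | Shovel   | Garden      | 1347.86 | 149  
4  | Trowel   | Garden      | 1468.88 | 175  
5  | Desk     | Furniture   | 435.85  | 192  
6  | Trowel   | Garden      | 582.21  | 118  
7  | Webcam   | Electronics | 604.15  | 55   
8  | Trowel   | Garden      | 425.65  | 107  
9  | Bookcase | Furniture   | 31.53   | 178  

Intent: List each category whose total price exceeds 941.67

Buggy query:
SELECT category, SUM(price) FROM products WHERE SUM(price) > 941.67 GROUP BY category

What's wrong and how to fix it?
Bug: Aggregate functions cannot appear in a WHERE clause

Fix: Move the aggregate condition to a HAVING clause

Corrected query:
SELECT category, SUM(price) FROM products GROUP BY category HAVING SUM(price) > 941.67

Result:
category    | SUM(price)
------------+-----------
Electronics | 1649.96   
Furniture   | 1304.27   
Garden      | 3824.6    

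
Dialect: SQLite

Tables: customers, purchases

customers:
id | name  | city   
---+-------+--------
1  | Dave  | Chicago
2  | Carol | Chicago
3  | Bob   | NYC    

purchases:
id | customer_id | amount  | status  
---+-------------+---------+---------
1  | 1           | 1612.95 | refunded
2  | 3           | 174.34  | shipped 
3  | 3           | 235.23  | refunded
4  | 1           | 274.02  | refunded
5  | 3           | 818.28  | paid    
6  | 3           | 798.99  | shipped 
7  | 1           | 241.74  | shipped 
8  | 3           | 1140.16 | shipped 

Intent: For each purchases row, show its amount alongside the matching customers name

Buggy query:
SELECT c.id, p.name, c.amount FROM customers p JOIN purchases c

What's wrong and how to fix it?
Bug: Missing join condition: each purchases row is matched to all customers rows instead of just its own

Fix: Add ON c.customer_id = p.id to the JOIN

Corrected query:
SELECT c.id, p.name, c.amount FROM customers p JOIN purchases c ON c.customer_id = p.id

Result:
id | name | amount 
---+------+--------
1  | Dave | 1612.95
2  | Bob  | 174.34 
3  | Bob  | 235.23 
4  | Dave | 274.02 
5  | Bob  | 818.28 
6  | Bob  | 798.99 
7  | Dave | 241.74 
8  | Bob  | 1140.16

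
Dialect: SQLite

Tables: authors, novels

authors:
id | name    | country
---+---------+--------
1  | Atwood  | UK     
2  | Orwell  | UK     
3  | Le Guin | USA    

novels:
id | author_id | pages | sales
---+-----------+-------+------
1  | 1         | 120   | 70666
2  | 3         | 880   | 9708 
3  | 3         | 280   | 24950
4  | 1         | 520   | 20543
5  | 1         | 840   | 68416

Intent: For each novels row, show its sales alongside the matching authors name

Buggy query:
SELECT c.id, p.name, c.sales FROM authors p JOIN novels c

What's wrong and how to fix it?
Bug: JOIN with no ON clause produces a cartesian product; every novels row pairs with every authors row

Fix: Specify the join condition linking the foreign key to the parent id

Corrected query:
SELECT c.id, p.name, c.sales FROM authors p JOIN novels c ON c.author_id = p.id

Result:
id | name    | sales
---+---------+------
1  | Atwood  | 70666
2  | Le Guin | 9708 
3  | Le Guin | 24950
4  | Atwood  | 20543
5  | Atwood  | 68416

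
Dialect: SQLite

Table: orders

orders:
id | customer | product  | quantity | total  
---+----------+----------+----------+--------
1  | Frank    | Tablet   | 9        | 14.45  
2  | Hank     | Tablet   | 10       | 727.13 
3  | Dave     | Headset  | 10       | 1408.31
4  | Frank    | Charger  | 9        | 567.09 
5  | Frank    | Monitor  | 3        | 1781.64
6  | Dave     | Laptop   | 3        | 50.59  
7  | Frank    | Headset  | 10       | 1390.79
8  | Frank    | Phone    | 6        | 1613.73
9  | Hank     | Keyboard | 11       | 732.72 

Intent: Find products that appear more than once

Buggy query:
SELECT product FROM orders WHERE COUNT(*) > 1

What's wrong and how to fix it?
Bug: COUNT(*) is an aggregate and cannot be used in WHERE

Fix: GROUP BY product, then filter groups with HAVING COUNT(*) > 1

Corrected query:
SELECT product FROM orders GROUP BY product HAVING COUNT(*) > 1

Result:
product
-------
Headset
Tablet 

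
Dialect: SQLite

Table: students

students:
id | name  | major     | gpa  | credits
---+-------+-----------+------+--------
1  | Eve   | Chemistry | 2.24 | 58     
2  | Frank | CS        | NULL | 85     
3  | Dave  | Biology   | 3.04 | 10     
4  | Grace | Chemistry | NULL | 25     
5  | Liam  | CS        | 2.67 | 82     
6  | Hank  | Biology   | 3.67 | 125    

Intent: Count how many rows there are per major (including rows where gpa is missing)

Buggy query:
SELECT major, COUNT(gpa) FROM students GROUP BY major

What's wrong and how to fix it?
Bug: COUNT(column) counts non-NULL values only; rows with NULL gpa aren't counted

Fix: Use COUNT(*) to count all rows regardless of NULL

Corrected query:
SELECT major, COUNT(*) FROM students GROUP BY major

Result:
major     | COUNT(*)
----------+---------
Biology   | 2       
CS        | 2       
Chemistry | 2       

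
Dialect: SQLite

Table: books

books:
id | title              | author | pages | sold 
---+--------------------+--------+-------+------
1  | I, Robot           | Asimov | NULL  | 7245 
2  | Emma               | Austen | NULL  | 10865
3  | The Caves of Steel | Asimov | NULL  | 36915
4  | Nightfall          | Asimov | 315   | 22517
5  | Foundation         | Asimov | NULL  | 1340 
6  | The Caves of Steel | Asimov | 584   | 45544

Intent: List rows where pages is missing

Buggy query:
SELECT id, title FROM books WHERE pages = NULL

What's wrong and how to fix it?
Bug: Comparing to NULL with '=' never matches; NULL = NULL is unknown, not true

Fix: Use IS NULL to test for NULL

Corrected query:
SELECT id, title FROM books WHERE pages IS NULL

Result:
id | title             
---+-------------------
1  | I, Robot          
2  | Emma              
3  | The Caves of Steel
5  | Foundation        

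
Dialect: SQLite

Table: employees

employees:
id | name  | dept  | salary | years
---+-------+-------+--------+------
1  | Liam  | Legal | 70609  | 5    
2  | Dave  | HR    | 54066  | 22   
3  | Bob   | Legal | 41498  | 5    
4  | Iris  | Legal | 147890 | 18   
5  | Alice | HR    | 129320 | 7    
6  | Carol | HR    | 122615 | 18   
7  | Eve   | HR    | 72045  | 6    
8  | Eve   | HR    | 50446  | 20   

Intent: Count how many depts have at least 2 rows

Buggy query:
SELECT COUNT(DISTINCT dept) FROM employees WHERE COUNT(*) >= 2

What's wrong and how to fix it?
Bug: COUNT(*) cannot appear in WHERE; the per-group count doesn't exist yet

Fix: Group first with HAVING COUNT(*) >= 2, then COUNT the resulting groups

Corrected query:
SELECT COUNT(*) FROM (SELECT dept FROM employees GROUP BY dept HAVING COUNT(*) >= 2)

Result:
COUNT(*)
--------
2       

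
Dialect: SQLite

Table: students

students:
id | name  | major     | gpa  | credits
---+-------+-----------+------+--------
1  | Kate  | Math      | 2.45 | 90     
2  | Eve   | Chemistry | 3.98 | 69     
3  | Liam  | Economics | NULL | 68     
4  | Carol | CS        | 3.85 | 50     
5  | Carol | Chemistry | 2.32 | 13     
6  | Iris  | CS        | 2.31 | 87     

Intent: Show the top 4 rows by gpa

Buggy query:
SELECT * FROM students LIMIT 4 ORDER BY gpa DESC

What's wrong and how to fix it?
Bug: LIMIT must come after ORDER BY

Fix: Sort with ORDER BY, then apply LIMIT

Corrected query:
SELECT * FROM students ORDER BY gpa DESC LIMIT 4

Result:
id | name  | major     | gpa  | credits
---+-------+-----------+------+--------
2  | Eve   | Chemistry | 3.98 | 69     
4  | Carol | CS        | 3.85 | 50     
1  | Kate  | Math      | 2.45 | 90     
5  | Carol | Chemistry | 2.32 | 13     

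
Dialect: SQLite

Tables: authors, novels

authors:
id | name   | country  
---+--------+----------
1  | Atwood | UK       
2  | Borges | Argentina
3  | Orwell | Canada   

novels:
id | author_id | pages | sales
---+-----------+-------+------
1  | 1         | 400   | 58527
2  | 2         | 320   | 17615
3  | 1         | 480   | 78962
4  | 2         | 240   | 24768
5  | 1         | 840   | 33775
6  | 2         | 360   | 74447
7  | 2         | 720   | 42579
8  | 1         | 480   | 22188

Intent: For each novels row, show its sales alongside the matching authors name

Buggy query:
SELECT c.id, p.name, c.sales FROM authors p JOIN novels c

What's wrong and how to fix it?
Bug: JOIN with no ON clause produces a cartesian product; every novels row pairs with every authors row

Fix: Add ON c.author_id = p.id to the JOIN

Corrected query:
SELECT c.id, p.name, c.sales FROM authors p JOIN novels c ON c.author_id = p.id

Result:
id | name   | sales
---+--------+------
1  | Atwood | 58527
2  | Borges | 17615
3  | Atwood | 78962
4  | Borges | 24768
5  | Atwood | 33775
6  | Borges | 74447
7  | Borges | 42579
8  | Atwood | 22188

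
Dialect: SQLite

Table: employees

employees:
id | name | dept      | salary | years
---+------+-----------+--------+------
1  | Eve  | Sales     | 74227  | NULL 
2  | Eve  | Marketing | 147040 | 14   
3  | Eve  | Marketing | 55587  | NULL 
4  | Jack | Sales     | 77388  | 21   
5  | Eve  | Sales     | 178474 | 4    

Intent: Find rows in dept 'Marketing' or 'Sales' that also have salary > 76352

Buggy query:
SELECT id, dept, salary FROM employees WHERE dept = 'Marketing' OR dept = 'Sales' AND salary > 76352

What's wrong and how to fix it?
Bug: Without parentheses, AND is evaluated before OR, so the salary filter only applies to the 'Sales' branch

Fix: Add parentheses around the OR so the AND applies to both alternatives

Corrected query:
SELECT id, dept, salary FROM employees WHERE (dept = 'Marketing' OR dept = 'Sales') AND salary > 76352

Result:
id | dept      | salary
---+-----------+-------
2  | Marketing | 147040
4  | Sales     | 77388 
5  | Sales     | 178474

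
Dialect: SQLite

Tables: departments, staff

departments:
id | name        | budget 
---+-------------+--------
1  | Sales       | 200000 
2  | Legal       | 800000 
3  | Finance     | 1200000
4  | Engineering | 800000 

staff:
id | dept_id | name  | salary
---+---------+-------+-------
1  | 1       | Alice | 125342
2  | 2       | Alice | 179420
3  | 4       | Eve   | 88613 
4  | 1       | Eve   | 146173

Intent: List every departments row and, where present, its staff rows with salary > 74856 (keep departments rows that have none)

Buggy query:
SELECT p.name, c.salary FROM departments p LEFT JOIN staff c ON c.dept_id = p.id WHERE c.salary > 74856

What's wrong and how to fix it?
Bug: Filtering c.salary in WHERE discards the NULL rows produced by LEFT JOIN, turning it into an inner join

Fix: Move the right-table condition into the ON clause so unmatched parents are kept

Corrected query:
SELECT p.name, c.salary FROM departments p LEFT JOIN staff c ON c.dept_id = p.id AND c.salary > 74856

Result:
name        | salary
------------+-------
Sales       | 125342
Sales       | 146173
Legal       | 179420
Finance     | NULL  
Engineering | 88613 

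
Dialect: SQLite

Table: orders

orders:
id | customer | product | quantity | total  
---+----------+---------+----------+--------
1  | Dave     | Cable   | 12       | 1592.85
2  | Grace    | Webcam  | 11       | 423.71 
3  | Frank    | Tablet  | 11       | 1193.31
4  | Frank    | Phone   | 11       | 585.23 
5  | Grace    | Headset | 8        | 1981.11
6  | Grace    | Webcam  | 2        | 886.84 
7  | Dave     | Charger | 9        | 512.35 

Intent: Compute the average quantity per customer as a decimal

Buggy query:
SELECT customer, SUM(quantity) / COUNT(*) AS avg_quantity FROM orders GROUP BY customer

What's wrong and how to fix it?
Bug: Both operands are integers, so '/' performs integer division and truncates

Fix: Cast one side to REAL so the division keeps the fractional part

Corrected query:
SELECT customer, SUM(quantity) * 1.0 / COUNT(*) AS avg_quantity FROM orders GROUP BY customer

Result:
customer | avg_quantity
---------+-------------
Dave     | 10.5        
Frank    | 11          
Grace    | 7           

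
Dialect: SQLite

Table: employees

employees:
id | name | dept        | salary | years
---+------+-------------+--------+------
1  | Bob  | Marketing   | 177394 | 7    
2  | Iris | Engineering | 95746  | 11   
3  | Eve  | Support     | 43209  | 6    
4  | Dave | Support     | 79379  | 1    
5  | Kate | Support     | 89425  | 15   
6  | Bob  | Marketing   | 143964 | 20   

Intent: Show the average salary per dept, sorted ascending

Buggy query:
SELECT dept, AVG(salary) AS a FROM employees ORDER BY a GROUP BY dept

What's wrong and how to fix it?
Bug: GROUP BY must precede ORDER BY

Fix: Move ORDER BY to the end, after GROUP BY

Corrected query:
SELECT dept, AVG(salary) AS a FROM employees GROUP BY dept ORDER BY a

Result:
dept        | a     
------------+-------
Support     | 70671 
Engineering | 95746 
Marketing   | 160679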